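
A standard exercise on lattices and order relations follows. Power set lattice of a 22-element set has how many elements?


Power set = 2^n.
2^22 = 4194304


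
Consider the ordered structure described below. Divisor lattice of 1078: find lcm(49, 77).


In a divisor lattice, join = lcm (least common multiple).
gcd(49,77) = 7
lcm(49,77) = 49*77/gcd = 3773/7 = 539


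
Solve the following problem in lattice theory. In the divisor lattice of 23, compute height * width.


Height = length of longest chain minus 1; width = size of largest antichain.
A maximum chain: 1 | 23  (height 1).
A maximum antichain: {1}  (width 1).
Product = 1 * 1 = 1


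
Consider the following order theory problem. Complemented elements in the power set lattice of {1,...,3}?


An element a is complemented if some b has a meet b = bottom, a join b = top.
every subset A has complement S\A, so all elements are complemented.
Complemented elements: {}, {1}, {2}, {3}, {1,2}, {1,3}, ... (2 more)
Count: 8


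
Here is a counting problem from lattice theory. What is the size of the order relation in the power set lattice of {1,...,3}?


The order relation is {(a,b) : a <= b}, reflexive so it includes (a,a).
Examples: ({},{}), ({},{1,2}), ({},{1,2,3}), ({},{1,3}), ({},{1}), ...
Total ordered pairs: 27


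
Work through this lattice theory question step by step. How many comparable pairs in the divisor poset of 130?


A comparable pair {a,b} has a < b or b < a in the order.
Count unordered pairs where one element is strictly below the other.
Examples: {1,2}, {1,5}, {1,10}, {1,13}, ...
Total comparable pairs: 19


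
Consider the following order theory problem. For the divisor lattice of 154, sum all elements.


sigma(n) = sum of divisors.
Divisors of 154: [1, 2, 7, 11, 14, 22, 77, 154]
Sum = 288


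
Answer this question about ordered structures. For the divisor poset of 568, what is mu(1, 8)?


In a divisor lattice, mu(a,b) = mu(b/a) where mu is the classical Mobius function.
b/a = 8/1 = 8
Prime factorization of 8: primes [2]
8 is not squarefree, so mu(8) = 0


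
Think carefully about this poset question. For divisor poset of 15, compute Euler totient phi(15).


phi(n) = n * prod_{p|n} (1 - 1/p).
Prime divisors of 15: [3, 5]
phi(15) = 15 * (1 - 1/3) * (1 - 1/5)
phi(15) = 8


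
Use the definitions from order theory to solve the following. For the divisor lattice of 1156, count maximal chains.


A maximal chain goes from the minimum element to a maximal element via cover relations.
Counting all min-to-max paths in the cover graph.
Total maximal chains: 6


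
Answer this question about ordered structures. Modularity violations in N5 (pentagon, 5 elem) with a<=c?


Modular law: if a <= c then a v (b ^ c) = (a v b) ^ c.
Check all triples (a,b,c) with a <= c among 5 elements.
  e.g. a=a, b=c, c=b: lhs=a != rhs=b
Total violating triples: 1


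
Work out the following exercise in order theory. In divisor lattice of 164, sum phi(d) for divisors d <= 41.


Divisors of 164 up to 41: [1, 2, 4, 41]
phi values: [1, 1, 2, 40]
Sum = 44


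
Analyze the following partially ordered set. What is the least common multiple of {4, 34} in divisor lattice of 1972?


In a divisor lattice, join = lcm (least common multiple).
Compute lcm iteratively: start with first element, then lcm(current, next).
Elements: [4, 34]
lcm(4,34) = 68
Final lcm = 68


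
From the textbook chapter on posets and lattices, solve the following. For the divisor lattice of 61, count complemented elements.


An element a is complemented if some b has a meet b = bottom, a join b = top.
a is complemented iff gcd(a, n/a)=1, i.e. a is a unitary divisor of 61.
Complemented elements: 1, 61
Count: 2


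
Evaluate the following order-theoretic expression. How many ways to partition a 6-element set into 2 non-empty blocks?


S(n,k) = k*S(n-1,k) + S(n-1,k-1).
S(5,2) = 15, S(5,1) = 1
S(6,2) = 2*15 + 1 = 30 + 1
S(6,2) = 31


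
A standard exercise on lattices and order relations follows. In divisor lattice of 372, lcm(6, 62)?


Join=lcm.
gcd(6,62)=2
lcm=186


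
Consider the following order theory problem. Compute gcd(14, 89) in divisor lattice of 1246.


In a divisor lattice, meet = gcd (greatest common divisor).
By Euclidean algorithm or factoring: gcd(14,89) = 1


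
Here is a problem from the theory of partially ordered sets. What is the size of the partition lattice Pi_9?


B(n) = number of set partitions of an n-element set.
B(n) satisfies the recurrence: B(n+1) = sum_k C(n,k)*B(k).
B(9) = 21147


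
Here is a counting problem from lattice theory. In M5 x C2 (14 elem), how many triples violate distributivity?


Distributive law: a ^ (b v c) = (a ^ b) v (a ^ c).
Check all 14^3 = 2744 ordered triples (a,b,c).
  e.g. a=(a1,0), b=(a2,0), c=(a3,0): lhs=(a1,0) != rhs=(0,0)
  e.g. a=(a1,0), b=(a2,0), c=(a3,1): lhs=(a1,0) != rhs=(0,0)
Total violating triples: 480


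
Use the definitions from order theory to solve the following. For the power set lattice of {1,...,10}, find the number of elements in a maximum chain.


A chain is a totally ordered subset; we count the number of elements in a maximum chain.
Compute, for each element x, the size of the longest chain ending at x:
  {}: 1
  {1}: 2
  {2}: 2
  {3}: 2
  {4}: 2
  {5}: 2
  ...
A maximum chain: {} < {1} < {1,2} < {1,2,3} < {1,2,3,4} < {1,2,3,4,5} < {1,2,3,4,5,6} < {1,2,3,4,5,6,7} < {1,2,3,4,5,6,7,8} < {1,2,3,4,5,6,7,8,9} < {1,2,3,4,5,6,7,8,9,10}
Number of elements in the longest chain: 11


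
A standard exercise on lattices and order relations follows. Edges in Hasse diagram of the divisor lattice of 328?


A cover relation a -< b holds when a < b with no c strictly between.
Cover relations:
  1 -< 2
  1 -< 41
  2 -< 4
  2 -< 82
  4 -< 8
  4 -< 164
  8 -< 328
  41 -< 82
  ...2 more
Total: 10


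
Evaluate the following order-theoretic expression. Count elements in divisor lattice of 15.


Divisors of 15: [1, 3, 5, 15]
Count: 4


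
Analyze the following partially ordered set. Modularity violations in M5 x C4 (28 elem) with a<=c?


Modular law: if a <= c then a v (b ^ c) = (a v b) ^ c.
Check all triples (a,b,c) with a <= c among 28 elements.
This lattice is modular (diamonds M_m and their chain-products are modular).
Total violating triples: 0


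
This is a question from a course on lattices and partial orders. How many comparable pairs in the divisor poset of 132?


A comparable pair {a,b} has a < b or b < a in the order.
Count unordered pairs where one element is strictly below the other.
Examples: {1,2}, {1,3}, {1,4}, {1,6}, ...
Total comparable pairs: 42


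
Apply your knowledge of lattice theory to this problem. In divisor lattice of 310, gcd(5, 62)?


Meet=gcd.
gcd(5,62)=1


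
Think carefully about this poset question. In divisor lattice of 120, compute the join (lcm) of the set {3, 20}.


In a divisor lattice, join = lcm (least common multiple).
Compute lcm iteratively: start with first element, then lcm(current, next).
Elements: [3, 20]
lcm(3,20) = 60
Final lcm = 60


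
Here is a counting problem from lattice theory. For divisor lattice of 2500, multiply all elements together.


Divisors of 2500: [1, 2, 4, 5, 10, 20, 25, 50, 100, 125, 250, 500, 625, 1250, 2500]
Product = n^(d(n)/2) = 2500^(15/2)
Product = 30517578125000000000000000


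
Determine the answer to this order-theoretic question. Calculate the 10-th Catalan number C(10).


C(n) = C(2n, n) / (n+1).
C(20, 10) = 184756
C(10) = 184756 / 11 = 16796


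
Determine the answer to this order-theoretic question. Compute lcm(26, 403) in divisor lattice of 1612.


In a divisor lattice, join = lcm (least common multiple).
gcd(26,403) = 13
lcm(26,403) = 26*403/gcd = 10478/13 = 806


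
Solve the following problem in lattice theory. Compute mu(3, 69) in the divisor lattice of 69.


In a divisor lattice, mu(a,b) = mu(b/a) where mu is the classical Mobius function.
b/a = 69/3 = 23
Prime factorization of 23: primes [23]
23 is squarefree with 1 prime factor(s), so mu(23) = (-1)^1 = -1


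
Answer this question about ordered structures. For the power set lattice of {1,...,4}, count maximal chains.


A maximal chain goes from the minimum element to a maximal element via cover relations.
Counting all min-to-max paths in the cover graph.
Total maximal chains: 24


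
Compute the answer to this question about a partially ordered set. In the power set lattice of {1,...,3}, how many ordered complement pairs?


Complement pair (a,b): a meet b = bottom, a join b = top.
Here: A intersect B = {} and A union B = {1,...,3}.
Pairs found: ({},{1,2,3}), ({1},{2,3}), ({2},{1,3}), ({3},{1,2}), ... (4 more)
Total ordered pairs: 8


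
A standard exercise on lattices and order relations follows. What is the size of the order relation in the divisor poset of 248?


The order relation is {(a,b) : a <= b}, reflexive so it includes (a,a).
Examples: (1,1), (1,124), (1,2), (1,248), (1,31), ...
Total ordered pairs: 30


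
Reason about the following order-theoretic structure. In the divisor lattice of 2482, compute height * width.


Height = length of longest chain minus 1; width = size of largest antichain.
A maximum chain: 1 | 73 | 1241 | 2482  (height 3).
A maximum antichain: {2, 17, 73}  (width 3).
Product = 3 * 3 = 9


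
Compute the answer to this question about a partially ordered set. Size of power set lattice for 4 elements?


Power set = 2^n.
2^4 = 16


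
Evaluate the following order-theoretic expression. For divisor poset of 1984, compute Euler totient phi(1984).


phi(n) = n * prod_{p|n} (1 - 1/p).
Prime divisors of 1984: [2, 31]
phi(1984) = 1984 * (1 - 1/2) * (1 - 1/31)
phi(1984) = 960


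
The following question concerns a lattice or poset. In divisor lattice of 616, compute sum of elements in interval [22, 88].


Interval [22,88] in divisors of 616: [22, 44, 88]
Sum = 154


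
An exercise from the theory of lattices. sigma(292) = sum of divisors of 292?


sigma(n) = sum of divisors.
Divisors of 292: [1, 2, 4, 73, 146, 292]
Sum = 518


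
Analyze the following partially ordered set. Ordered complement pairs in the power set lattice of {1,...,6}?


Complement pair (a,b): a meet b = bottom, a join b = top.
Here: A intersect B = {} and A union B = {1,...,6}.
Pairs found: ({},{1,2,3,4,5,6}), ({1},{2,3,4,5,6}), ({2},{1,3,4,5,6}), ({3},{1,2,4,5,6}), ... (60 more)
Total ordered pairs: 64


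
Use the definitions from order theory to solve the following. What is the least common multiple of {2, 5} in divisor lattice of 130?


In a divisor lattice, join = lcm (least common multiple).
Compute lcm iteratively: start with first element, then lcm(current, next).
Elements: [2, 5]
lcm(2,5) = 10
Final lcm = 10


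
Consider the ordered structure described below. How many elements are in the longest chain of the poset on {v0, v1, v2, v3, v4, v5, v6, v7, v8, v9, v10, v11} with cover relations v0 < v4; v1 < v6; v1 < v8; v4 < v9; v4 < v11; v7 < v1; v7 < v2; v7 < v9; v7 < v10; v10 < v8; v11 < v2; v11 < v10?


A chain is a totally ordered subset; we count the number of elements in a maximum chain.
Compute, for each element x, the size of the longest chain ending at x:
  v0: 1
  v3: 1
  v5: 1
  v7: 1
  v1: 2
  v4: 2
  ...
A maximum chain: v0 < v4 < v11 < v10 < v8
Number of elements in the longest chain: 5


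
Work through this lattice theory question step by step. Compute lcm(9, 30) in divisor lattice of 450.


In a divisor lattice, join = lcm (least common multiple).
gcd(9,30) = 3
lcm(9,30) = 9*30/gcd = 270/3 = 90


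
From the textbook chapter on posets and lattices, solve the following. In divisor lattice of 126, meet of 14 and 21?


In a divisor lattice, meet = gcd (greatest common divisor).
By Euclidean algorithm or factoring: gcd(14,21) = 7


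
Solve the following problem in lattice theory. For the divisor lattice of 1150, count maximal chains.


A maximal chain goes from the minimum element to a maximal element via cover relations.
Counting all min-to-max paths in the cover graph.
Total maximal chains: 12


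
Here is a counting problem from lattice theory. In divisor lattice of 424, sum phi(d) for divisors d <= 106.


Divisors of 424 up to 106: [1, 2, 4, 8, 53, 106]
phi values: [1, 1, 2, 4, 52, 52]
Sum = 112


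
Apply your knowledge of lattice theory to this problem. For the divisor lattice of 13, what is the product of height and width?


Height = length of longest chain minus 1; width = size of largest antichain.
A maximum chain: 1 | 13  (height 1).
A maximum antichain: {1}  (width 1).
Product = 1 * 1 = 1


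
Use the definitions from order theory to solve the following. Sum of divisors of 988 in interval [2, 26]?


Interval [2,26] in divisors of 988: [2, 26]
Sum = 28


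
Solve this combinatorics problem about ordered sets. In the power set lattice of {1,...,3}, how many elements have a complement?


An element a is complemented if some b has a meet b = bottom, a join b = top.
every subset A has complement S\A, so all elements are complemented.
Complemented elements: {}, {1}, {2}, {3}, {1,2}, {1,3}, ... (2 more)
Count: 8


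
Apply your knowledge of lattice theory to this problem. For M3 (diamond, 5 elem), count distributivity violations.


Distributive law: a ^ (b v c) = (a ^ b) v (a ^ c).
Check all 5^3 = 125 ordered triples (a,b,c).
  e.g. a=a1, b=a2, c=a3: lhs=a1 != rhs=0
  e.g. a=a1, b=a3, c=a2: lhs=a1 != rhs=0
Total violating triples: 6


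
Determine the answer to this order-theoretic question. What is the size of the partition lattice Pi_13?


B(n) = number of set partitions of an n-element set.
B(n) satisfies the recurrence: B(n+1) = sum_k C(n,k)*B(k).
B(13) = 27644437


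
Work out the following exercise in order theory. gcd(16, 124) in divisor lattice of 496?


Meet=gcd.
gcd(16,124)=4


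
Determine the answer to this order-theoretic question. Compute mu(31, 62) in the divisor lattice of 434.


In a divisor lattice, mu(a,b) = mu(b/a) where mu is the classical Mobius function.
b/a = 62/31 = 2
Prime factorization of 2: primes [2]
2 is squarefree with 1 prime factor(s), so mu(2) = (-1)^1 = -1


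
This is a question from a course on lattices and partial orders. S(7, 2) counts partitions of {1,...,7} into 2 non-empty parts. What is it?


S(n,k) = k*S(n-1,k) + S(n-1,k-1).
S(6,2) = 31, S(6,1) = 1
S(7,2) = 2*31 + 1 = 62 + 1
S(7,2) = 63


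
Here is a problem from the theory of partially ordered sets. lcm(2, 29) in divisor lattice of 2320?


Join=lcm.
gcd(2,29)=1
lcm=58


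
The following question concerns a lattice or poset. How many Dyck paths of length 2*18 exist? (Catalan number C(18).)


C(n) = C(2n, n) / (n+1).
C(36, 18) = 9075135300
C(18) = 9075135300 / 19 = 477638700


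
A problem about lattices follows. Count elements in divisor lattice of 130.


Divisors of 130: [1, 2, 5, 10, 13, 26, 65, 130]
Count: 8


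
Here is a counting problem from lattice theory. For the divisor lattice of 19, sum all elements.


sigma(n) = sum of divisors.
Divisors of 19: [1, 19]
Sum = 20


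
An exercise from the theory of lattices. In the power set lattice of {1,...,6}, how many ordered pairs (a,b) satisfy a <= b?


The order relation is {(a,b) : a <= b}, reflexive so it includes (a,a).
Examples: ({},{}), ({},{1,2}), ({},{1,2,3}), ({},{1,2,3,4}), ({},{1,2,3,4,5}), ...
Total ordered pairs: 729


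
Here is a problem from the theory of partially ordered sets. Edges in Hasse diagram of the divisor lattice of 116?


A cover relation a -< b holds when a < b with no c strictly between.
Cover relations:
  1 -< 2
  1 -< 29
  2 -< 4
  2 -< 58
  4 -< 116
  29 -< 58
  58 -< 116
Total: 7


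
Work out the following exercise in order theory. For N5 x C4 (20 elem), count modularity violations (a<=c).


Modular law: if a <= c then a v (b ^ c) = (a v b) ^ c.
Check all triples (a,b,c) with a <= c among 20 elements.
  e.g. a=(a,0), b=(c,0), c=(b,0): lhs=(a,0) != rhs=(b,0)
  e.g. a=(a,0), b=(c,1), c=(b,0): lhs=(a,0) != rhs=(b,0)
Total violating triples: 40


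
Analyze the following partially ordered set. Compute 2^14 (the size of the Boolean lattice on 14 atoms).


Power set = 2^n.
2^14 = 16384


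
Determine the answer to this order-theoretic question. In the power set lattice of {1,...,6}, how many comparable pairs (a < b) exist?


A comparable pair {a,b} has a < b or b < a in the order.
Count unordered pairs where one element is strictly below the other.
Examples: {{},{1}}, {{},{2}}, {{},{3}}, {{},{4}}, ...
Total comparable pairs: 665


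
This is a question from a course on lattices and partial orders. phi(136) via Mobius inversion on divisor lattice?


phi(n) = n * prod_{p|n} (1 - 1/p).
Prime divisors of 136: [2, 17]
phi(136) = 136 * (1 - 1/2) * (1 - 1/17)
phi(136) = 64


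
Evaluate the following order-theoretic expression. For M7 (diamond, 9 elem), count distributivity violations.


Distributive law: a ^ (b v c) = (a ^ b) v (a ^ c).
Check all 9^3 = 729 ordered triples (a,b,c).
  e.g. a=a1, b=a2, c=a3: lhs=a1 != rhs=0
  e.g. a=a1, b=a2, c=a4: lhs=a1 != rhs=0
Total violating triples: 210


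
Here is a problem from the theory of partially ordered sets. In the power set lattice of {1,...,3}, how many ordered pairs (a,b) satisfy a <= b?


The order relation is {(a,b) : a <= b}, reflexive so it includes (a,a).
Examples: ({},{}), ({},{1,2}), ({},{1,2,3}), ({},{1,3}), ({},{1}), ...
Total ordered pairs: 27


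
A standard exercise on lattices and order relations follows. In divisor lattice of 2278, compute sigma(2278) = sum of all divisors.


sigma(n) = sum of divisors.
Divisors of 2278: [1, 2, 17, 34, 67, 134, 1139, 2278]
Sum = 3672


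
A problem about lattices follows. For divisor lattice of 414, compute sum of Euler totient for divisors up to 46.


Divisors of 414 up to 46: [1, 2, 3, 6, 9, 18, 23, 46]
phi values: [1, 1, 2, 2, 6, 6, 22, 22]
Sum = 62


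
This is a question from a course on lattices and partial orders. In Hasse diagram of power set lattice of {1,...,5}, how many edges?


A cover relation a -< b holds when a < b with no c strictly between.
Cover relations:
  {} -< {1}
  {} -< {2}
  {} -< {3}
  {} -< {4}
  {} -< {5}
  {1} -< {1,2}
  {1} -< {1,3}
  {1} -< {1,4}
  ...72 more
Total: 80


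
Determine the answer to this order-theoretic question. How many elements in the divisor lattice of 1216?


Divisors of 1216: [1, 2, 4, 8, 16, 19, 32, 38, 64, 76, 152, 304, 608, 1216]
Count: 14


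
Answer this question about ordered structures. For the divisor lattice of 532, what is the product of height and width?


Height = length of longest chain minus 1; width = size of largest antichain.
A maximum chain: 1 | 19 | 133 | 266 | 532  (height 4).
A maximum antichain: {4, 14, 38, 133}  (width 4).
Product = 4 * 4 = 16


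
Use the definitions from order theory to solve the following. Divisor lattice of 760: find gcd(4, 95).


In a divisor lattice, meet = gcd (greatest common divisor).
By Euclidean algorithm or factoring: gcd(4,95) = 1


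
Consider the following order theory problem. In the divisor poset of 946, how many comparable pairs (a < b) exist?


A comparable pair {a,b} has a < b or b < a in the order.
Count unordered pairs where one element is strictly below the other.
Examples: {1,2}, {1,11}, {1,22}, {1,43}, ...
Total comparable pairs: 19


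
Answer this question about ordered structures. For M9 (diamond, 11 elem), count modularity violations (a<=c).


Modular law: if a <= c then a v (b ^ c) = (a v b) ^ c.
Check all triples (a,b,c) with a <= c among 11 elements.
This lattice is modular (diamonds M_m and their chain-products are modular).
Total violating triples: 0


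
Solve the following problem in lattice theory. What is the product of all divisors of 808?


Divisors of 808: [1, 2, 4, 8, 101, 202, 404, 808]
Product = n^(d(n)/2) = 808^(8/2)
Product = 426231402496


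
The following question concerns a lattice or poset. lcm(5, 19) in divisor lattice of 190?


Join=lcm.
gcd(5,19)=1
lcm=95


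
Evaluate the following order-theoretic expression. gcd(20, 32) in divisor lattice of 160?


Meet=gcd.
gcd(20,32)=4


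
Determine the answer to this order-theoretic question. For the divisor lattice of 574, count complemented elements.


An element a is complemented if some b has a meet b = bottom, a join b = top.
a is complemented iff gcd(a, n/a)=1, i.e. a is a unitary divisor of 574.
Complemented elements: 1, 2, 7, 14, 41, 82, ... (2 more)
Count: 8


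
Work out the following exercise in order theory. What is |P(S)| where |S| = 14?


Power set = 2^n.
2^14 = 16384


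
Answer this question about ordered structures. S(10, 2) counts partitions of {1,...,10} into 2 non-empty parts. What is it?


S(n,k) = k*S(n-1,k) + S(n-1,k-1).
S(9,2) = 255, S(9,1) = 1
S(10,2) = 2*255 + 1 = 510 + 1
S(10,2) = 511


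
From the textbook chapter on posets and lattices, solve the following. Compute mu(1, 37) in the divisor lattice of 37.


In a divisor lattice, mu(a,b) = mu(b/a) where mu is the classical Mobius function.
b/a = 37/1 = 37
Prime factorization of 37: primes [37]
37 is squarefree with 1 prime factor(s), so mu(37) = (-1)^1 = -1


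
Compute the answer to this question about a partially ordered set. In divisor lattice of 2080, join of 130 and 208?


In a divisor lattice, join = lcm (least common multiple).
gcd(130,208) = 26
lcm(130,208) = 130*208/gcd = 27040/26 = 1040


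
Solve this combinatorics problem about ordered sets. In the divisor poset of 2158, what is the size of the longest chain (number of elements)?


A chain is a totally ordered subset; we count the number of elements in a maximum chain.
Compute, for each element x, the size of the longest chain ending at x:
  1: 1
  2: 2
  13: 2
  83: 2
  26: 3
  166: 3
  ...
A maximum chain: 1 < 2 < 26 < 2158
Number of elements in the longest chain: 4


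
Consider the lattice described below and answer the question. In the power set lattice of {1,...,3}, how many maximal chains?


A maximal chain goes from the minimum element to a maximal element via cover relations.
Counting all min-to-max paths in the cover graph.
Total maximal chains: 6


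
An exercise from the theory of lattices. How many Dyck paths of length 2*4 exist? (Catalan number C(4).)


C(n) = C(2n, n) / (n+1).
C(8, 4) = 70
C(4) = 70 / 5 = 14


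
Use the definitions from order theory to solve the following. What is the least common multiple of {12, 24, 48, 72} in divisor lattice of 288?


In a divisor lattice, join = lcm (least common multiple).
Compute lcm iteratively: start with first element, then lcm(current, next).
Elements: [12, 24, 48, 72]
lcm(12,24) = 24
lcm(24,48) = 48
lcm(48,72) = 144
Final lcm = 144


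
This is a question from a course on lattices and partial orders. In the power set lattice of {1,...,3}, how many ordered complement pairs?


Complement pair (a,b): a meet b = bottom, a join b = top.
Here: A intersect B = {} and A union B = {1,...,3}.
Pairs found: ({},{1,2,3}), ({1},{2,3}), ({2},{1,3}), ({3},{1,2}), ... (4 more)
Total ordered pairs: 8


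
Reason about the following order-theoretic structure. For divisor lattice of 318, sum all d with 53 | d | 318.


Interval [53,318] in divisors of 318: [53, 106, 159, 318]
Sum = 636


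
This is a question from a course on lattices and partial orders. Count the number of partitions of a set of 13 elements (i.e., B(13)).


B(n) = number of set partitions of an n-element set.
B(n) satisfies the recurrence: B(n+1) = sum_k C(n,k)*B(k).
B(13) = 27644437


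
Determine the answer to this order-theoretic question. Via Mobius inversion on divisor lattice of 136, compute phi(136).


phi(n) = n * prod_{p|n} (1 - 1/p).
Prime divisors of 136: [2, 17]
phi(136) = 136 * (1 - 1/2) * (1 - 1/17)
phi(136) = 64


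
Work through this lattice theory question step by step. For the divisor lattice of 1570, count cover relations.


A cover relation a -< b holds when a < b with no c strictly between.
Cover relations:
  1 -< 2
  1 -< 5
  1 -< 157
  2 -< 10
  2 -< 314
  5 -< 10
  5 -< 785
  10 -< 1570
  ...4 more
Total: 12


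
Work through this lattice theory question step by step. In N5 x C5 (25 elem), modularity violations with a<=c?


Modular law: if a <= c then a v (b ^ c) = (a v b) ^ c.
Check all triples (a,b,c) with a <= c among 25 elements.
  e.g. a=(a,0), b=(c,0), c=(b,0): lhs=(a,0) != rhs=(b,0)
  e.g. a=(a,0), b=(c,1), c=(b,0): lhs=(a,0) != rhs=(b,0)
Total violating triples: 75


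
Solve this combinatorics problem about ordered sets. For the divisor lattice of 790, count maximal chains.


A maximal chain goes from the minimum element to a maximal element via cover relations.
Counting all min-to-max paths in the cover graph.
Total maximal chains: 6


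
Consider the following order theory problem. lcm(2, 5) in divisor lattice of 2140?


Join=lcm.
gcd(2,5)=1
lcm=10


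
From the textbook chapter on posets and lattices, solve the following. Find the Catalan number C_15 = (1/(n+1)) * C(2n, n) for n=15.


C(n) = C(2n, n) / (n+1).
C(30, 15) = 155117520
C(15) = 155117520 / 16 = 9694845


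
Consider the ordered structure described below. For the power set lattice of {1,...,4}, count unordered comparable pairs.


A comparable pair {a,b} has a < b or b < a in the order.
Count unordered pairs where one element is strictly below the other.
Examples: {{},{1}}, {{},{2}}, {{},{3}}, {{},{4}}, ...
Total comparable pairs: 65


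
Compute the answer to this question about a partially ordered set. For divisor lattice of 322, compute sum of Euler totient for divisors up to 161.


Divisors of 322 up to 161: [1, 2, 7, 14, 23, 46, 161]
phi values: [1, 1, 6, 6, 22, 22, 132]
Sum = 190


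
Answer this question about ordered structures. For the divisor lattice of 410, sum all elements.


sigma(n) = sum of divisors.
Divisors of 410: [1, 2, 5, 10, 41, 82, 205, 410]
Sum = 756


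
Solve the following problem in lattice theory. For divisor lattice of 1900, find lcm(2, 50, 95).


In a divisor lattice, join = lcm (least common multiple).
Compute lcm iteratively: start with first element, then lcm(current, next).
Elements: [2, 50, 95]
lcm(2,50) = 50
lcm(50,95) = 950
Final lcm = 950


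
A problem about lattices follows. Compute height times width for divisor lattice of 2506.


Height = length of longest chain minus 1; width = size of largest antichain.
A maximum chain: 1 | 179 | 1253 | 2506  (height 3).
A maximum antichain: {2, 7, 179}  (width 3).
Product = 3 * 3 = 9


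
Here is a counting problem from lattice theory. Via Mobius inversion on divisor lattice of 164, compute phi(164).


phi(n) = n * prod_{p|n} (1 - 1/p).
Prime divisors of 164: [2, 41]
phi(164) = 164 * (1 - 1/2) * (1 - 1/41)
phi(164) = 80


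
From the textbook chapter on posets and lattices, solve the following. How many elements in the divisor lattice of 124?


Divisors of 124: [1, 2, 4, 31, 62, 124]
Count: 6


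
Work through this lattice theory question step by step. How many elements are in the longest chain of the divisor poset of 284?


A chain is a totally ordered subset; we count the number of elements in a maximum chain.
Compute, for each element x, the size of the longest chain ending at x:
  1: 1
  2: 2
  71: 2
  4: 3
  142: 3
  284: 4
A maximum chain: 1 < 2 < 4 < 284
Number of elements in the longest chain: 4


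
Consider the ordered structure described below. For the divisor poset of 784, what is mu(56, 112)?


In a divisor lattice, mu(a,b) = mu(b/a) where mu is the classical Mobius function.
b/a = 112/56 = 2
Prime factorization of 2: primes [2]
2 is squarefree with 1 prime factor(s), so mu(2) = (-1)^1 = -1


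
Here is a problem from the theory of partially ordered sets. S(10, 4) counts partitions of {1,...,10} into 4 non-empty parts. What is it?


S(n,k) = k*S(n-1,k) + S(n-1,k-1).
S(9,4) = 7770, S(9,3) = 3025
S(10,4) = 4*7770 + 3025 = 31080 + 3025
S(10,4) = 34105


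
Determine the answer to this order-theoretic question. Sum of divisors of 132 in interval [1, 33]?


Interval [1,33] in divisors of 132: [1, 3, 11, 33]
Sum = 48


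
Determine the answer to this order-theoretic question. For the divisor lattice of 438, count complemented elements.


An element a is complemented if some b has a meet b = bottom, a join b = top.
a is complemented iff gcd(a, n/a)=1, i.e. a is a unitary divisor of 438.
Complemented elements: 1, 2, 3, 6, 73, 146, ... (2 more)
Count: 8


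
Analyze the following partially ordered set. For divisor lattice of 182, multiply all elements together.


Divisors of 182: [1, 2, 7, 13, 14, 26, 91, 182]
Product = n^(d(n)/2) = 182^(8/2)
Product = 1097199376


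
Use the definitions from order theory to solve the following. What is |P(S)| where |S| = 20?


Power set = 2^n.
2^20 = 1048576


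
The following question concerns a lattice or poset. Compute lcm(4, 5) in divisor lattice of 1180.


In a divisor lattice, join = lcm (least common multiple).
gcd(4,5) = 1
lcm(4,5) = 4*5/gcd = 20/1 = 20


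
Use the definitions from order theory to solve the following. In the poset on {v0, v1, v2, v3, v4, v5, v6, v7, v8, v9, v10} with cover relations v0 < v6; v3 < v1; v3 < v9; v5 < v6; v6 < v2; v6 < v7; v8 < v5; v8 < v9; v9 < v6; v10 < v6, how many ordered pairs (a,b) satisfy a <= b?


The order relation is {(a,b) : a <= b}, reflexive so it includes (a,a).
Examples: (v0,v0), (v0,v2), (v0,v6), (v0,v7), (v1,v1), ...
Total ordered pairs: 35


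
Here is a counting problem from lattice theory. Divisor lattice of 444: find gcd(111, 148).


In a divisor lattice, meet = gcd (greatest common divisor).
By Euclidean algorithm or factoring: gcd(111,148) = 37


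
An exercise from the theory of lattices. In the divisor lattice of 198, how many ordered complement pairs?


Complement pair (a,b): a meet b = bottom, a join b = top.
Here: gcd(a,b)=1 and lcm(a,b)=198, i.e. a*b=198 with a,b coprime.
Pairs found: (1,198), (2,99), (9,22), (11,18), ... (4 more)
Total ordered pairs: 8


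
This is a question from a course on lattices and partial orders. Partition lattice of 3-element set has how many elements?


B(n) = number of set partitions of an n-element set.
B(n) satisfies the recurrence: B(n+1) = sum_k C(n,k)*B(k).
B(3) = 5


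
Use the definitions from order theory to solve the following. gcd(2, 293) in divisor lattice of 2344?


Meet=gcd.
gcd(2,293)=1


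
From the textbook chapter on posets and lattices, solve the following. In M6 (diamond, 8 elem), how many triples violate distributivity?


Distributive law: a ^ (b v c) = (a ^ b) v (a ^ c).
Check all 8^3 = 512 ordered triples (a,b,c).
  e.g. a=a1, b=a2, c=a3: lhs=a1 != rhs=0
  e.g. a=a1, b=a2, c=a4: lhs=a1 != rhs=0
Total violating triples: 120


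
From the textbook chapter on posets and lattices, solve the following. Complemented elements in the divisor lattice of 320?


An element a is complemented if some b has a meet b = bottom, a join b = top.
a is complemented iff gcd(a, n/a)=1, i.e. a is a unitary divisor of 320.
Complemented elements: 1, 5, 64, 320
Count: 4


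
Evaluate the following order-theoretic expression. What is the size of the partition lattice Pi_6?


B(n) = number of set partitions of an n-element set.
B(n) satisfies the recurrence: B(n+1) = sum_k C(n,k)*B(k).
B(6) = 203


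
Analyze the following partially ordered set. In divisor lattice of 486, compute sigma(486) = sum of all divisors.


sigma(n) = sum of divisors.
Divisors of 486: [1, 2, 3, 6, 9, 18, 27, 54, 81, 162, 243, 486]
Sum = 1092


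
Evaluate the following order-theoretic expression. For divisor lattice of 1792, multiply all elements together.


Divisors of 1792: [1, 2, 4, 7, 8, 14, 16, 28, 32, 56, 64, 112, 128, 224, 256, 448, 896, 1792]
Product = n^(d(n)/2) = 1792^(18/2)
Product = 190564521159693895182919401472


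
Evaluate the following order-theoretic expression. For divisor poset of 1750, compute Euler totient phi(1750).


phi(n) = n * prod_{p|n} (1 - 1/p).
Prime divisors of 1750: [2, 5, 7]
phi(1750) = 1750 * (1 - 1/2) * (1 - 1/5) * (1 - 1/7)
phi(1750) = 600


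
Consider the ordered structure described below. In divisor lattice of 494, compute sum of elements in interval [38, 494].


Interval [38,494] in divisors of 494: [38, 494]
Sum = 532


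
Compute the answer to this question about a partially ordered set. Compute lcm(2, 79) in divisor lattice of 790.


In a divisor lattice, join = lcm (least common multiple).
gcd(2,79) = 1
lcm(2,79) = 2*79/gcd = 158/1 = 158


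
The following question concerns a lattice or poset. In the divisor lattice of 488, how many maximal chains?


A maximal chain goes from the minimum element to a maximal element via cover relations.
Counting all min-to-max paths in the cover graph.
Total maximal chains: 4


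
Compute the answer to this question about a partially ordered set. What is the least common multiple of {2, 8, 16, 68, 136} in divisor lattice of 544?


In a divisor lattice, join = lcm (least common multiple).
Compute lcm iteratively: start with first element, then lcm(current, next).
Elements: [2, 8, 16, 68, 136]
lcm(2,8) = 8
lcm(8,16) = 16
lcm(16,68) = 272
lcm(272,136) = 272
Final lcm = 272


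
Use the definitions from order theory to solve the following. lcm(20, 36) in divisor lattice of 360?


Join=lcm.
gcd(20,36)=4
lcm=180


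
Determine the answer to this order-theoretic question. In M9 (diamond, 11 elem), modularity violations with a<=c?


Modular law: if a <= c then a v (b ^ c) = (a v b) ^ c.
Check all triples (a,b,c) with a <= c among 11 elements.
This lattice is modular (diamonds M_m and their chain-products are modular).
Total violating triples: 0


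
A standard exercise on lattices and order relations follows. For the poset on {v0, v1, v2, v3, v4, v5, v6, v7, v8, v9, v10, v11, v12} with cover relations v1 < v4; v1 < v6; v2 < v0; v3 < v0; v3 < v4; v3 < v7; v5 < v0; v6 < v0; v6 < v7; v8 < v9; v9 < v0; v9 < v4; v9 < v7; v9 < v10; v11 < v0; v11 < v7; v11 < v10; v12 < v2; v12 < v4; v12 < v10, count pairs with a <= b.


The order relation is {(a,b) : a <= b}, reflexive so it includes (a,a).
Examples: (v0,v0), (v1,v0), (v1,v1), (v1,v4), (v1,v6), ...
Total ordered pairs: 40


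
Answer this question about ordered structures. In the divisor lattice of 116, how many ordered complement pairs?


Complement pair (a,b): a meet b = bottom, a join b = top.
Here: gcd(a,b)=1 and lcm(a,b)=116, i.e. a*b=116 with a,b coprime.
Pairs found: (1,116), (4,29), (29,4), (116,1)
Total ordered pairs: 4


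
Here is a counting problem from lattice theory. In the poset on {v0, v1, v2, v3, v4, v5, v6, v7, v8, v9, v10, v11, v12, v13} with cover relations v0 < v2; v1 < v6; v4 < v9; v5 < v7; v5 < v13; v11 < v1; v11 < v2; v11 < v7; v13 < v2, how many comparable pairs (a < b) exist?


A comparable pair {a,b} has a < b or b < a in the order.
Count unordered pairs where one element is strictly below the other.
Examples: {v0,v2}, {v1,v6}, {v1,v11}, {v2,v5}, ...
Total comparable pairs: 11


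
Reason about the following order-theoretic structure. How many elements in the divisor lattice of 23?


Divisors of 23: [1, 23]
Count: 2


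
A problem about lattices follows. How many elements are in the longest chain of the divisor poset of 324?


A chain is a totally ordered subset; we count the number of elements in a maximum chain.
Compute, for each element x, the size of the longest chain ending at x:
  1: 1
  2: 2
  3: 2
  4: 3
  9: 3
  6: 3
  ...
A maximum chain: 1 < 2 < 4 < 12 < 36 < 108 < 324
Number of elements in the longest chain: 7


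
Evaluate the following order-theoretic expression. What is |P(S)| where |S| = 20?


Power set = 2^n.
2^20 = 1048576


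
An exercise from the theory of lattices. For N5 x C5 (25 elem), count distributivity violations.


Distributive law: a ^ (b v c) = (a ^ b) v (a ^ c).
Check all 25^3 = 15625 ordered triples (a,b,c).
  e.g. a=(b,0), b=(a,0), c=(c,0): lhs=(b,0) != rhs=(a,0)
  e.g. a=(b,0), b=(a,0), c=(c,1): lhs=(b,0) != rhs=(a,0)
Total violating triples: 250


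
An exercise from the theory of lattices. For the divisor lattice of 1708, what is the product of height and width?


Height = length of longest chain minus 1; width = size of largest antichain.
A maximum chain: 1 | 61 | 427 | 854 | 1708  (height 4).
A maximum antichain: {4, 14, 122, 427}  (width 4).
Product = 4 * 4 = 16


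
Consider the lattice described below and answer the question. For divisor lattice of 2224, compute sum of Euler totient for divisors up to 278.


Divisors of 2224 up to 278: [1, 2, 4, 8, 16, 139, 278]
phi values: [1, 1, 2, 4, 8, 138, 138]
Sum = 292


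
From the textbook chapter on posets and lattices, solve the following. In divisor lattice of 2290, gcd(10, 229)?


Meet=gcd.
gcd(10,229)=1


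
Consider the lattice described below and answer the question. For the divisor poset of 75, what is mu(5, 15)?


In a divisor lattice, mu(a,b) = mu(b/a) where mu is the classical Mobius function.
b/a = 15/5 = 3
Prime factorization of 3: primes [3]
3 is squarefree with 1 prime factor(s), so mu(3) = (-1)^1 = -1


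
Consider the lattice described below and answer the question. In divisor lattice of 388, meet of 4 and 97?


In a divisor lattice, meet = gcd (greatest common divisor).
By Euclidean algorithm or factoring: gcd(4,97) = 1


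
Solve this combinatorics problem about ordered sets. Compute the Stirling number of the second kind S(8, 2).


S(n,k) = k*S(n-1,k) + S(n-1,k-1).
S(7,2) = 63, S(7,1) = 1
S(8,2) = 2*63 + 1 = 126 + 1
S(8,2) = 127


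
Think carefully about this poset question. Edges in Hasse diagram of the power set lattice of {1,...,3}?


A cover relation a -< b holds when a < b with no c strictly between.
Cover relations:
  {} -< {1}
  {} -< {2}
  {} -< {3}
  {1} -< {1,2}
  {1} -< {1,3}
  {2} -< {1,2}
  {2} -< {2,3}
  {3} -< {1,3}
  ...4 more
Total: 12


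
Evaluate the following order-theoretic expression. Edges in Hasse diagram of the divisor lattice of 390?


A cover relation a -< b holds when a < b with no c strictly between.
Cover relations:
  1 -< 2
  1 -< 3
  1 -< 5
  1 -< 13
  2 -< 6
  2 -< 10
  2 -< 26
  3 -< 6
  ...24 more
Total: 32


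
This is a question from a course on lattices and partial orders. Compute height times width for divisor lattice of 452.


Height = length of longest chain minus 1; width = size of largest antichain.
A maximum chain: 1 | 113 | 226 | 452  (height 3).
A maximum antichain: {2, 113}  (width 2).
Product = 3 * 2 = 6


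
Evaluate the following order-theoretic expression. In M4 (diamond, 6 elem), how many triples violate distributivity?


Distributive law: a ^ (b v c) = (a ^ b) v (a ^ c).
Check all 6^3 = 216 ordered triples (a,b,c).
  e.g. a=a1, b=a2, c=a3: lhs=a1 != rhs=0
  e.g. a=a1, b=a2, c=a4: lhs=a1 != rhs=0
Total violating triples: 24


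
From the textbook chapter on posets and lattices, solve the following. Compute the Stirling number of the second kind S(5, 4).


S(n,k) = k*S(n-1,k) + S(n-1,k-1).
S(4,4) = 1, S(4,3) = 6
S(5,4) = 4*1 + 6 = 4 + 6
S(5,4) = 10


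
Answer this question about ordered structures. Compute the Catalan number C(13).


C(n) = C(2n, n) / (n+1).
C(26, 13) = 10400600
C(13) = 10400600 / 14 = 742900


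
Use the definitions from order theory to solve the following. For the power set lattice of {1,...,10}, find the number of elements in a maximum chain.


A chain is a totally ordered subset; we count the number of elements in a maximum chain.
Compute, for each element x, the size of the longest chain ending at x:
  {}: 1
  {1}: 2
  {2}: 2
  {3}: 2
  {4}: 2
  {5}: 2
  ...
A maximum chain: {} < {1} < {1,2} < {1,2,3} < {1,2,3,4} < {1,2,3,4,5} < {1,2,3,4,5,6} < {1,2,3,4,5,6,7} < {1,2,3,4,5,6,7,8} < {1,2,3,4,5,6,7,8,9} < {1,2,3,4,5,6,7,8,9,10}
Number of elements in the longest chain: 11
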